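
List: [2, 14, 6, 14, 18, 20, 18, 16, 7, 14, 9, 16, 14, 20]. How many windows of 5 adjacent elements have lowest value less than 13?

[2, 14, 6, 14, 18] → min 2  < 13 ✓
[14, 6, 14, 18, 20] → min 6  < 13 ✓
[6, 14, 18, 20, 18] → min 6  < 13 ✓
[14, 18, 20, 18, 16] → min 14
[18, 20, 18, 16, 7] → min 7  < 13 ✓
[20, 18, 16, 7, 14] → min 7  < 13 ✓
[18, 16, 7, 14, 9] → min 7  < 13 ✓
[16, 7, 14, 9, 16] → min 7  < 13 ✓
[7, 14, 9, 16, 14] → min 7  < 13 ✓
[14, 9, 16, 14, 20] → min 9  < 13 ✓
9 windows satisfy the condition.

9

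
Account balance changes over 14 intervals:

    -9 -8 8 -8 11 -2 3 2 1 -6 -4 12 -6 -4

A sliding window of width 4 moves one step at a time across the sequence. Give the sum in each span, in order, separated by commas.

(-9, -8, 8, -8) → sum -17
(-8, 8, -8, 11) → sum 3
(8, -8, 11, -2) → sum 9
(-8, 11, -2, 3) → sum 4
(11, -2, 3, 2) → sum 14
(-2, 3, 2, 1) → sum 4
(3, 2, 1, -6) → sum 0
(2, 1, -6, -4) → sum -7
(1, -6, -4, 12) → sum 3
(-6, -4, 12, -6) → sum -4
(-4, 12, -6, -4) → sum -2

-17, 3, 9, 4, 14, 4, 0, -7, 3, -4, -2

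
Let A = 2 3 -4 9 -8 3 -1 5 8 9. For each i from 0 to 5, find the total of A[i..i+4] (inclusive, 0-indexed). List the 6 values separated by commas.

2, 3, -1, 8, 7, 24

2 3 -4 9 -8 → sum 2
3 -4 9 -8 3 → sum 3
-4 9 -8 3 -1 → sum -1
9 -8 3 -1 5 → sum 8
-8 3 -1 5 8 → sum 7
3 -1 5 8 9 → sum 24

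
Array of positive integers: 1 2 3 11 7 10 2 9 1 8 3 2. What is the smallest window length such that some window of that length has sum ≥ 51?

add 1: running sum 1 < 51
add 2: running sum 3 < 51
add 3: running sum 6 < 51
add 11: running sum 17 < 51
add 7: running sum 24 < 51
add 10: running sum 34 < 51
add 2: running sum 36 < 51
add 9: running sum 45 < 51
add 1: running sum 46 < 51
end 9: [3, 11, 7, 10, 2, 9, 1, 8] sum 51, len 8
end 10: [11, 7, 10, 2, 9, 1, 8, 3] sum 51, len 8
end 11: [11, 7, 10, 2, 9, 1, 8, 3, 2] sum 53, len 9
Shortest qualifying length: 8.

8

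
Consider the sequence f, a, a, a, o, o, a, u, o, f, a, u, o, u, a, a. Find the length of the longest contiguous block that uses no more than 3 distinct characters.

8

Extend right; when distinct count exceeds 3, shrink from the left:
[f] 1 distinct, len 1
[f, a] 2 distinct, len 2
[f, a, a] 2 distinct, len 3
[f, a, a, a] 2 distinct, len 4
[f, a, a, a, o] 3 distinct, len 5
[f, a, a, a, o, o] 3 distinct, len 6
[f, a, a, a, o, o, a] 3 distinct, len 7
[a, a, a, o, o, a, u] 3 distinct, len 7
[a, a, a, o, o, a, u, o] 3 distinct, len 8
[u, o, f] 3 distinct, len 3
[o, f, a] 3 distinct, len 3
[f, a, u] 3 distinct, len 3
[a, u, o] 3 distinct, len 3
[a, u, o, u] 3 distinct, len 4
[a, u, o, u, a] 3 distinct, len 5
[a, u, o, u, a, a] 3 distinct, len 6
Longest length with ≤3 distinct: 8.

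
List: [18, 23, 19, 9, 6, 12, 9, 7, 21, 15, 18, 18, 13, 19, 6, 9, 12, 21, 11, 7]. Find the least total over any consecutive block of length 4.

34

18 23 19 9 → sum 69
23 19 9 6 → sum 57
19 9 6 12 → sum 46
9 6 12 9 → sum 36
6 12 9 7 → sum 34
12 9 7 21 → sum 49
9 7 21 15 → sum 52
7 21 15 18 → sum 61
21 15 18 18 → sum 72
15 18 18 13 → sum 64
18 18 13 19 → sum 68
18 13 19 6 → sum 56
13 19 6 9 → sum 47
19 6 9 12 → sum 46
6 9 12 21 → sum 48
9 12 21 11 → sum 53
12 21 11 7 → sum 51
Least of these is 34.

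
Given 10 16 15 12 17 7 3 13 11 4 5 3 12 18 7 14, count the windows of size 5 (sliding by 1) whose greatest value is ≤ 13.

[10, 16, 15, 12, 17] → max 17
[16, 15, 12, 17, 7] → max 17
[15, 12, 17, 7, 3] → max 17
[12, 17, 7, 3, 13] → max 17
[17, 7, 3, 13, 11] → max 17
[7, 3, 13, 11, 4] → max 13  ≤ 13 ✓
[3, 13, 11, 4, 5] → max 13  ≤ 13 ✓
[13, 11, 4, 5, 3] → max 13  ≤ 13 ✓
[11, 4, 5, 3, 12] → max 12  ≤ 13 ✓
[4, 5, 3, 12, 18] → max 18
[5, 3, 12, 18, 7] → max 18
[3, 12, 18, 7, 14] → max 18
4 windows satisfy the condition.

4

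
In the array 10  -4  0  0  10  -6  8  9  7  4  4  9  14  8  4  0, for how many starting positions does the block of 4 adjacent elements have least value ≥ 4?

[10, -4, 0, 0] → min -4
[-4, 0, 0, 10] → min -4
[0, 0, 10, -6] → min -6
[0, 10, -6, 8] → min -6
[10, -6, 8, 9] → min -6
[-6, 8, 9, 7] → min -6
[8, 9, 7, 4] → min 4  ≥ 4 ✓
[9, 7, 4, 4] → min 4  ≥ 4 ✓
[7, 4, 4, 9] → min 4  ≥ 4 ✓
[4, 4, 9, 14] → min 4  ≥ 4 ✓
[4, 9, 14, 8] → min 4  ≥ 4 ✓
[9, 14, 8, 4] → min 4  ≥ 4 ✓
[14, 8, 4, 0] → min 0
6 windows satisfy the condition.

6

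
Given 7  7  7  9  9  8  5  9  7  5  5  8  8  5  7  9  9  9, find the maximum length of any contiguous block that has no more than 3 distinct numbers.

7

[7] 1 distinct, len 1
[7, 7] 1 distinct, len 2
[7, 7, 7] 1 distinct, len 3
[7, 7, 7, 9] 2 distinct, len 4
[7, 7, 7, 9, 9] 2 distinct, len 5
[7, 7, 7, 9, 9, 8] 3 distinct, len 6
[9, 9, 8, 5] 3 distinct, len 4
[9, 9, 8, 5, 9] 3 distinct, len 5
[5, 9, 7] 3 distinct, len 3
[5, 9, 7, 5] 3 distinct, len 4
[5, 9, 7, 5, 5] 3 distinct, len 5
[7, 5, 5, 8] 3 distinct, len 4
[7, 5, 5, 8, 8] 3 distinct, len 5
[7, 5, 5, 8, 8, 5] 3 distinct, len 6
[7, 5, 5, 8, 8, 5, 7] 3 distinct, len 7
[5, 7, 9] 3 distinct, len 3
[5, 7, 9, 9] 3 distinct, len 4
[5, 7, 9, 9, 9] 3 distinct, len 5
Longest length with ≤3 distinct: 7.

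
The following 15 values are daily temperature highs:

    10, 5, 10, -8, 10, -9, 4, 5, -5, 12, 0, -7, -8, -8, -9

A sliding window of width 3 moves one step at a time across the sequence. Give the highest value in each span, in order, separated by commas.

(10, 5, 10) → max 10
(5, 10, -8) → max 10
(10, -8, 10) → max 10
(-8, 10, -9) → max 10
(10, -9, 4) → max 10
(-9, 4, 5) → max 5
(4, 5, -5) → max 5
(5, -5, 12) → max 12
(-5, 12, 0) → max 12
(12, 0, -7) → max 12
(0, -7, -8) → max 0
(-7, -8, -8) → max -7
(-8, -8, -9) → max -8

10, 10, 10, 10, 10, 5, 5, 12, 12, 12, 0, -7, -8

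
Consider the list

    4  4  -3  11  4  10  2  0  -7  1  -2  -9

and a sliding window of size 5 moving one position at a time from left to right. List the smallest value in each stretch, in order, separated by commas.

-3, -3, -3, 0, -7, -7, -7, -9

Sliding a size-5 window across the 12 values:
(4, 4, -3, 11, 4) → min -3
(4, -3, 11, 4, 10) → min -3
(-3, 11, 4, 10, 2) → min -3
(11, 4, 10, 2, 0) → min 0
(4, 10, 2, 0, -7) → min -7
(10, 2, 0, -7, 1) → min -7
(2, 0, -7, 1, -2) → min -7
(0, -7, 1, -2, -9) → min -9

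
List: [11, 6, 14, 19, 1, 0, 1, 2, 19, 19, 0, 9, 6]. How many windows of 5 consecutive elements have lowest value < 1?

8

11 6 14 19 1 → min 1
6 14 19 1 0 → min 0  < 1 ✓
14 19 1 0 1 → min 0  < 1 ✓
19 1 0 1 2 → min 0  < 1 ✓
1 0 1 2 19 → min 0  < 1 ✓
0 1 2 19 19 → min 0  < 1 ✓
1 2 19 19 0 → min 0  < 1 ✓
2 19 19 0 9 → min 0  < 1 ✓
19 19 0 9 6 → min 0  < 1 ✓
8 windows satisfy the condition.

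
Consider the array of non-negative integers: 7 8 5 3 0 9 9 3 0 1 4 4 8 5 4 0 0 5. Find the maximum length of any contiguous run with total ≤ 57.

Extend to the right; shrink from the left whenever the sum exceeds 57:
[7] sum 7 len 1
[7, 8] sum 15 len 2
[7, 8, 5] sum 20 len 3
[7, 8, 5, 3] sum 23 len 4
[7, 8, 5, 3, 0] sum 23 len 5
[7, 8, 5, 3, 0, 9] sum 32 len 6
[7, 8, 5, 3, 0, 9, 9] sum 41 len 7
[7, 8, 5, 3, 0, 9, 9, 3] sum 44 len 8
[7, 8, 5, 3, 0, 9, 9, 3, 0] sum 44 len 9
[7, 8, 5, 3, 0, 9, 9, 3, 0, 1] sum 45 len 10
[7, 8, 5, 3, 0, 9, 9, 3, 0, 1, 4] sum 49 len 11
[7, 8, 5, 3, 0, 9, 9, 3, 0, 1, 4, 4] sum 53 len 12
[8, 5, 3, 0, 9, 9, 3, 0, 1, 4, 4, 8] sum 54 len 12
[5, 3, 0, 9, 9, 3, 0, 1, 4, 4, 8, 5] sum 51 len 12
[5, 3, 0, 9, 9, 3, 0, 1, 4, 4, 8, 5, 4] sum 55 len 13
[5, 3, 0, 9, 9, 3, 0, 1, 4, 4, 8, 5, 4, 0] sum 55 len 14
[5, 3, 0, 9, 9, 3, 0, 1, 4, 4, 8, 5, 4, 0, 0] sum 55 len 15
[3, 0, 9, 9, 3, 0, 1, 4, 4, 8, 5, 4, 0, 0, 5] sum 55 len 15
Longest length seen: 15.

15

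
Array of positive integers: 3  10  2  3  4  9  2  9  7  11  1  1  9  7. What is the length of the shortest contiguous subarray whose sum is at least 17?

2

Extend right; whenever the sum reaches 17, record the length and shrink from the left:
add 3: running sum 3 < 17
add 10: running sum 13 < 17
add 2: running sum 15 < 17
add 3: shortest ending here [3, 10, 2, 3] sum 18, len 4
add 4: shortest ending here [10, 2, 3, 4] sum 19, len 4
add 9: shortest ending here [2, 3, 4, 9] sum 18, len 4
add 2: shortest ending here [3, 4, 9, 2] sum 18, len 4
add 9: shortest ending here [9, 2, 9] sum 20, len 3
add 7: shortest ending here [2, 9, 7] sum 18, len 3
add 11: shortest ending here [7, 11] sum 18, len 2
add 1: shortest ending here [7, 11, 1] sum 19, len 3
add 1: shortest ending here [7, 11, 1, 1] sum 20, len 4
add 9: shortest ending here [11, 1, 1, 9] sum 22, len 4
add 7: shortest ending here [1, 9, 7] sum 17, len 3
Shortest qualifying length: 2.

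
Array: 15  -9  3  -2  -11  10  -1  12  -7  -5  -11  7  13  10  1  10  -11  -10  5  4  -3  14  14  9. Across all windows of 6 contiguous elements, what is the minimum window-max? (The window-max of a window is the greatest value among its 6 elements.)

10

(15, -9, 3, -2, -11, 10) → max 15
(-9, 3, -2, -11, 10, -1) → max 10
(3, -2, -11, 10, -1, 12) → max 12
(-2, -11, 10, -1, 12, -7) → max 12
(-11, 10, -1, 12, -7, -5) → max 12
(10, -1, 12, -7, -5, -11) → max 12
(-1, 12, -7, -5, -11, 7) → max 12
(12, -7, -5, -11, 7, 13) → max 13
(-7, -5, -11, 7, 13, 10) → max 13
(-5, -11, 7, 13, 10, 1) → max 13
(-11, 7, 13, 10, 1, 10) → max 13
(7, 13, 10, 1, 10, -11) → max 13
(13, 10, 1, 10, -11, -10) → max 13
(10, 1, 10, -11, -10, 5) → max 10
(1, 10, -11, -10, 5, 4) → max 10
(10, -11, -10, 5, 4, -3) → max 10
(-11, -10, 5, 4, -3, 14) → max 14
(-10, 5, 4, -3, 14, 14) → max 14
(5, 4, -3, 14, 14, 9) → max 14
Minimum of these is 10.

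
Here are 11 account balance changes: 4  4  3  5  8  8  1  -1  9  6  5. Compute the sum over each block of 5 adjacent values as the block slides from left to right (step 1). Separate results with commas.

Sliding a size-5 window across the 11 values:
[4, 4, 3, 5, 8] → sum 24
[4, 3, 5, 8, 8] → sum 28
[3, 5, 8, 8, 1] → sum 25
[5, 8, 8, 1, -1] → sum 21
[8, 8, 1, -1, 9] → sum 25
[8, 1, -1, 9, 6] → sum 23
[1, -1, 9, 6, 5] → sum 20

24, 28, 25, 21, 25, 23, 20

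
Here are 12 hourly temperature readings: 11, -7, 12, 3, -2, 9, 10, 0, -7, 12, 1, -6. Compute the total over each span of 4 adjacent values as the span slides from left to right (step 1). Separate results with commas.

19, 6, 22, 20, 17, 12, 15, 6, 0

(11, -7, 12, 3) → sum 19
(-7, 12, 3, -2) → sum 6
(12, 3, -2, 9) → sum 22
(3, -2, 9, 10) → sum 20
(-2, 9, 10, 0) → sum 17
(9, 10, 0, -7) → sum 12
(10, 0, -7, 12) → sum 15
(0, -7, 12, 1) → sum 6
(-7, 12, 1, -6) → sum 0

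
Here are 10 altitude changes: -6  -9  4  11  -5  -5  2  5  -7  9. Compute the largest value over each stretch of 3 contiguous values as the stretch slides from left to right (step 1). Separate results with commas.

[-6, -9, 4] → max 4
[-9, 4, 11] → max 11
[4, 11, -5] → max 11
[11, -5, -5] → max 11
[-5, -5, 2] → max 2
[-5, 2, 5] → max 5
[2, 5, -7] → max 5
[5, -7, 9] → max 9

4, 11, 11, 11, 2, 5, 5, 9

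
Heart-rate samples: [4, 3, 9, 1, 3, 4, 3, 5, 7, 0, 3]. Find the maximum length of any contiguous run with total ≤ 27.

Extend to the right; shrink from the left whenever the sum exceeds 27:
add 4: [4] sum 4, len 1
add 3: [4, 3] sum 7, len 2
add 9: [4, 3, 9] sum 16, len 3
add 1: [4, 3, 9, 1] sum 17, len 4
add 3: [4, 3, 9, 1, 3] sum 20, len 5
add 4: [4, 3, 9, 1, 3, 4] sum 24, len 6
add 3: [4, 3, 9, 1, 3, 4, 3] sum 27, len 7
add 5: [9, 1, 3, 4, 3, 5] sum 25, len 6
add 7: [1, 3, 4, 3, 5, 7] sum 23, len 6
add 0: [1, 3, 4, 3, 5, 7, 0] sum 23, len 7
add 3: [1, 3, 4, 3, 5, 7, 0, 3] sum 26, len 8
Longest length seen: 8.

8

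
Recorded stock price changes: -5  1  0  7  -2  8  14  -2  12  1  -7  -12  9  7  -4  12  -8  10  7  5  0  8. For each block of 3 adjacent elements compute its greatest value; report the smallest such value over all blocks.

Each size-3 window and its max:
(-5, 1, 0) → max 1
(1, 0, 7) → max 7
(0, 7, -2) → max 7
(7, -2, 8) → max 8
(-2, 8, 14) → max 14
(8, 14, -2) → max 14
(14, -2, 12) → max 14
(-2, 12, 1) → max 12
(12, 1, -7) → max 12
(1, -7, -12) → max 1
(-7, -12, 9) → max 9
(-12, 9, 7) → max 9
(9, 7, -4) → max 9
(7, -4, 12) → max 12
(-4, 12, -8) → max 12
(12, -8, 10) → max 12
(-8, 10, 7) → max 10
(10, 7, 5) → max 10
(7, 5, 0) → max 7
(5, 0, 8) → max 8
Smallest of these is 1.

1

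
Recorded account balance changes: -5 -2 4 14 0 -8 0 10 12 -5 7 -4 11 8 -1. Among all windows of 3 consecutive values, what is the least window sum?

Each size-3 window and its sum:
[-5, -2, 4] → sum -3
[-2, 4, 14] → sum 16
[4, 14, 0] → sum 18
[14, 0, -8] → sum 6
[0, -8, 0] → sum -8
[-8, 0, 10] → sum 2
[0, 10, 12] → sum 22
[10, 12, -5] → sum 17
[12, -5, 7] → sum 14
[-5, 7, -4] → sum -2
[7, -4, 11] → sum 14
[-4, 11, 8] → sum 15
[11, 8, -1] → sum 18
Least of these is -8.

-8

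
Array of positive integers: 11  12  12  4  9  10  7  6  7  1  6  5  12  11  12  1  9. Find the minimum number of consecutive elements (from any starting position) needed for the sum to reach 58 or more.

add 11: running sum 11 < 58
add 12: running sum 23 < 58
add 12: running sum 35 < 58
add 4: running sum 39 < 58
add 9: running sum 48 < 58
end 5: [11, 12, 12, 4, 9, 10] sum 58, len 6
end 6: [11, 12, 12, 4, 9, 10, 7] sum 65, len 7
end 7: [12, 12, 4, 9, 10, 7, 6] sum 60, len 7
end 8: [12, 12, 4, 9, 10, 7, 6, 7] sum 67, len 8
end 9: [12, 12, 4, 9, 10, 7, 6, 7, 1] sum 68, len 9
end 10: [12, 4, 9, 10, 7, 6, 7, 1, 6] sum 62, len 9
end 11: [12, 4, 9, 10, 7, 6, 7, 1, 6, 5] sum 67, len 10
end 12: [9, 10, 7, 6, 7, 1, 6, 5, 12] sum 63, len 9
end 13: [10, 7, 6, 7, 1, 6, 5, 12, 11] sum 65, len 9
end 14: [6, 7, 1, 6, 5, 12, 11, 12] sum 60, len 8
end 15: [6, 7, 1, 6, 5, 12, 11, 12, 1] sum 61, len 9
end 16: [7, 1, 6, 5, 12, 11, 12, 1, 9] sum 64, len 9
Shortest qualifying length: 6.

6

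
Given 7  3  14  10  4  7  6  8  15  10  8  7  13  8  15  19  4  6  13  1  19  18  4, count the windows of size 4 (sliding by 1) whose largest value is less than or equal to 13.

5

7 3 14 10 → max 14
3 14 10 4 → max 14
14 10 4 7 → max 14
10 4 7 6 → max 10  ≤ 13 ✓
4 7 6 8 → max 8  ≤ 13 ✓
7 6 8 15 → max 15
6 8 15 10 → max 15
8 15 10 8 → max 15
15 10 8 7 → max 15
10 8 7 13 → max 13  ≤ 13 ✓
8 7 13 8 → max 13  ≤ 13 ✓
7 13 8 15 → max 15
13 8 15 19 → max 19
8 15 19 4 → max 19
15 19 4 6 → max 19
19 4 6 13 → max 19
4 6 13 1 → max 13  ≤ 13 ✓
6 13 1 19 → max 19
13 1 19 18 → max 19
1 19 18 4 → max 19
5 windows satisfy the condition.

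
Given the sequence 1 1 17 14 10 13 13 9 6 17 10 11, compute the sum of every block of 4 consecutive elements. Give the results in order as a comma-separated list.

33, 42, 54, 50, 45, 41, 45, 42, 44

Sliding a size-4 window across the 12 values:
[1, 1, 17, 14] → sum 33
[1, 17, 14, 10] → sum 42
[17, 14, 10, 13] → sum 54
[14, 10, 13, 13] → sum 50
[10, 13, 13, 9] → sum 45
[13, 13, 9, 6] → sum 41
[13, 9, 6, 17] → sum 45
[9, 6, 17, 10] → sum 42
[6, 17, 10, 11] → sum 44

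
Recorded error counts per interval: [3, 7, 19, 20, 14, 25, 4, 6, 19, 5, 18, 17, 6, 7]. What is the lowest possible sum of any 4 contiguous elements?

Each size-4 window and its sum:
[3, 7, 19, 20] → sum 49
[7, 19, 20, 14] → sum 60
[19, 20, 14, 25] → sum 78
[20, 14, 25, 4] → sum 63
[14, 25, 4, 6] → sum 49
[25, 4, 6, 19] → sum 54
[4, 6, 19, 5] → sum 34
[6, 19, 5, 18] → sum 48
[19, 5, 18, 17] → sum 59
[5, 18, 17, 6] → sum 46
[18, 17, 6, 7] → sum 48
Lowest of these is 34.

34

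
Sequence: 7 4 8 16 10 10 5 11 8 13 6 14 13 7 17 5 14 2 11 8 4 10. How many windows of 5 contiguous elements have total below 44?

(7, 4, 8, 16, 10) → sum 45
(4, 8, 16, 10, 10) → sum 48
(8, 16, 10, 10, 5) → sum 49
(16, 10, 10, 5, 11) → sum 52
(10, 10, 5, 11, 8) → sum 44
(10, 5, 11, 8, 13) → sum 47
(5, 11, 8, 13, 6) → sum 43  < 44 ✓
(11, 8, 13, 6, 14) → sum 52
(8, 13, 6, 14, 13) → sum 54
(13, 6, 14, 13, 7) → sum 53
(6, 14, 13, 7, 17) → sum 57
(14, 13, 7, 17, 5) → sum 56
(13, 7, 17, 5, 14) → sum 56
(7, 17, 5, 14, 2) → sum 45
(17, 5, 14, 2, 11) → sum 49
(5, 14, 2, 11, 8) → sum 40  < 44 ✓
(14, 2, 11, 8, 4) → sum 39  < 44 ✓
(2, 11, 8, 4, 10) → sum 35  < 44 ✓
4 windows satisfy the condition.

4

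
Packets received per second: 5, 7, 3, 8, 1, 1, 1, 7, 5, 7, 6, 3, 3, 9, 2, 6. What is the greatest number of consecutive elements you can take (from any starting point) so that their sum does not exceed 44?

10

add 5: [5] sum 5, len 1
add 7: [5, 7] sum 12, len 2
add 3: [5, 7, 3] sum 15, len 3
add 8: [5, 7, 3, 8] sum 23, len 4
add 1: [5, 7, 3, 8, 1] sum 24, len 5
add 1: [5, 7, 3, 8, 1, 1] sum 25, len 6
add 1: [5, 7, 3, 8, 1, 1, 1] sum 26, len 7
add 7: [5, 7, 3, 8, 1, 1, 1, 7] sum 33, len 8
add 5: [5, 7, 3, 8, 1, 1, 1, 7, 5] sum 38, len 9
add 7: [7, 3, 8, 1, 1, 1, 7, 5, 7] sum 40, len 9
add 6: [3, 8, 1, 1, 1, 7, 5, 7, 6] sum 39, len 9
add 3: [3, 8, 1, 1, 1, 7, 5, 7, 6, 3] sum 42, len 10
add 3: [8, 1, 1, 1, 7, 5, 7, 6, 3, 3] sum 42, len 10
add 9: [1, 1, 1, 7, 5, 7, 6, 3, 3, 9] sum 43, len 10
add 2: [1, 1, 7, 5, 7, 6, 3, 3, 9, 2] sum 44, len 10
add 6: [5, 7, 6, 3, 3, 9, 2, 6] sum 41, len 8
Longest length seen: 10.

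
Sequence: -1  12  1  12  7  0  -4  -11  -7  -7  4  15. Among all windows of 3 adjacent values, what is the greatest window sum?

Window sums for each of the 10 positions:
-1 12 1 → sum 12
12 1 12 → sum 25
1 12 7 → sum 20
12 7 0 → sum 19
7 0 -4 → sum 3
0 -4 -11 → sum -15
-4 -11 -7 → sum -22
-11 -7 -7 → sum -25
-7 -7 4 → sum -10
-7 4 15 → sum 12
Greatest of these is 25.

25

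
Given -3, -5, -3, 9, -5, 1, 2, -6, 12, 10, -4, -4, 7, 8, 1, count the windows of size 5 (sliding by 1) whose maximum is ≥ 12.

-3 -5 -3 9 -5 → max 9
-5 -3 9 -5 1 → max 9
-3 9 -5 1 2 → max 9
9 -5 1 2 -6 → max 9
-5 1 2 -6 12 → max 12  ≥ 12 ✓
1 2 -6 12 10 → max 12  ≥ 12 ✓
2 -6 12 10 -4 → max 12  ≥ 12 ✓
-6 12 10 -4 -4 → max 12  ≥ 12 ✓
12 10 -4 -4 7 → max 12  ≥ 12 ✓
10 -4 -4 7 8 → max 10
-4 -4 7 8 1 → max 8
5 windows satisfy the condition.

5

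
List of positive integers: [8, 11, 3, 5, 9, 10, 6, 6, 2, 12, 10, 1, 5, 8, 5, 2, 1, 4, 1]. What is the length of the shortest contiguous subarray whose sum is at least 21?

add 8: running sum 8 < 21
add 11: running sum 19 < 21
end 2: [8, 11, 3] sum 22, len 3
end 3: [8, 11, 3, 5] sum 27, len 4
end 4: [11, 3, 5, 9] sum 28, len 4
end 5: [5, 9, 10] sum 24, len 3
end 6: [9, 10, 6] sum 25, len 3
end 7: [10, 6, 6] sum 22, len 3
end 8: [10, 6, 6, 2] sum 24, len 4
end 9: [6, 6, 2, 12] sum 26, len 4
end 10: [12, 10] sum 22, len 2
end 11: [12, 10, 1] sum 23, len 3
end 12: [12, 10, 1, 5] sum 28, len 4
end 13: [10, 1, 5, 8] sum 24, len 4
end 14: [10, 1, 5, 8, 5] sum 29, len 5
end 15: [1, 5, 8, 5, 2] sum 21, len 5
end 16: [5, 8, 5, 2, 1] sum 21, len 5
end 17: [5, 8, 5, 2, 1, 4] sum 25, len 6
end 18: [8, 5, 2, 1, 4, 1] sum 21, len 6
Shortest qualifying length: 2.

2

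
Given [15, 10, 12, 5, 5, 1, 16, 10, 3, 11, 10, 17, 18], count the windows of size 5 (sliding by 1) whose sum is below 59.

(15, 10, 12, 5, 5) → sum 47  < 59 ✓
(10, 12, 5, 5, 1) → sum 33  < 59 ✓
(12, 5, 5, 1, 16) → sum 39  < 59 ✓
(5, 5, 1, 16, 10) → sum 37  < 59 ✓
(5, 1, 16, 10, 3) → sum 35  < 59 ✓
(1, 16, 10, 3, 11) → sum 41  < 59 ✓
(16, 10, 3, 11, 10) → sum 50  < 59 ✓
(10, 3, 11, 10, 17) → sum 51  < 59 ✓
(3, 11, 10, 17, 18) → sum 59
8 windows satisfy the condition.

8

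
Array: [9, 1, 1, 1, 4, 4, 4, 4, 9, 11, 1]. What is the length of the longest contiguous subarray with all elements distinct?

add 9: [9] len 1
add 1: [9, 1] len 2
add 1 (repeat 1, move left end past it): [1] len 1
add 1 (repeat 1, move left end past it): [1] len 1
add 4: [1, 4] len 2
add 4 (repeat 4, move left end past it): [4] len 1
add 4 (repeat 4, move left end past it): [4] len 1
add 4 (repeat 4, move left end past it): [4] len 1
add 9: [4, 9] len 2
add 11: [4, 9, 11] len 3
add 1: [4, 9, 11, 1] len 4
Longest all-distinct length: 4.

4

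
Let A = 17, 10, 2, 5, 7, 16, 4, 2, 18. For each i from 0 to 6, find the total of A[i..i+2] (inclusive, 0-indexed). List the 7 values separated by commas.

(17, 10, 2) → sum 29
(10, 2, 5) → sum 17
(2, 5, 7) → sum 14
(5, 7, 16) → sum 28
(7, 16, 4) → sum 27
(16, 4, 2) → sum 22
(4, 2, 18) → sum 24

29, 17, 14, 28, 27, 22, 24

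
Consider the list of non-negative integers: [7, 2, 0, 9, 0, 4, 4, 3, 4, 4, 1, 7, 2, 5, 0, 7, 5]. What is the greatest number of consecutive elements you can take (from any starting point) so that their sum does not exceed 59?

16

Extend to the right; shrink from the left whenever the sum exceeds 59:
→ 7: sum 7, len 1
→ 2: sum 9, len 2
→ 0: sum 9, len 3
→ 9: sum 18, len 4
→ 0: sum 18, len 5
→ 4: sum 22, len 6
→ 4: sum 26, len 7
→ 3: sum 29, len 8
→ 4: sum 33, len 9
→ 4: sum 37, len 10
→ 1: sum 38, len 11
→ 7: sum 45, len 12
→ 2: sum 47, len 13
→ 5: sum 52, len 14
→ 0: sum 52, len 15
→ 7: sum 59, len 16
→ 5 (dropped 7): sum 57, len 16
Longest length seen: 16.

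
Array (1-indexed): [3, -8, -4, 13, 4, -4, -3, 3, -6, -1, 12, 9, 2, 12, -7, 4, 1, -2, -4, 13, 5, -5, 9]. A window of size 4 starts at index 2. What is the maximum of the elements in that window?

13

Elements at indices 2..5: -8, -4, 13, 4
max(-8, -4, 13, 4) = 13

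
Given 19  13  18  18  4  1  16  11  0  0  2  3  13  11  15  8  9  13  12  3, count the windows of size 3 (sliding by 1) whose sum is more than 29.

8

(19, 13, 18) → sum 50  > 29 ✓
(13, 18, 18) → sum 49  > 29 ✓
(18, 18, 4) → sum 40  > 29 ✓
(18, 4, 1) → sum 23
(4, 1, 16) → sum 21
(1, 16, 11) → sum 28
(16, 11, 0) → sum 27
(11, 0, 0) → sum 11
(0, 0, 2) → sum 2
(0, 2, 3) → sum 5
(2, 3, 13) → sum 18
(3, 13, 11) → sum 27
(13, 11, 15) → sum 39  > 29 ✓
(11, 15, 8) → sum 34  > 29 ✓
(15, 8, 9) → sum 32  > 29 ✓
(8, 9, 13) → sum 30  > 29 ✓
(9, 13, 12) → sum 34  > 29 ✓
(13, 12, 3) → sum 28
8 windows satisfy the condition.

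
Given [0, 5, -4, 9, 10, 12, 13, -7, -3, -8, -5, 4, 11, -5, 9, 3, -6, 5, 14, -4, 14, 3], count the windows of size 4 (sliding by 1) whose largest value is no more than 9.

0 5 -4 9 → max 9  ≤ 9 ✓
5 -4 9 10 → max 10
-4 9 10 12 → max 12
9 10 12 13 → max 13
10 12 13 -7 → max 13
12 13 -7 -3 → max 13
13 -7 -3 -8 → max 13
-7 -3 -8 -5 → max -3  ≤ 9 ✓
-3 -8 -5 4 → max 4  ≤ 9 ✓
-8 -5 4 11 → max 11
-5 4 11 -5 → max 11
4 11 -5 9 → max 11
11 -5 9 3 → max 11
-5 9 3 -6 → max 9  ≤ 9 ✓
9 3 -6 5 → max 9  ≤ 9 ✓
3 -6 5 14 → max 14
-6 5 14 -4 → max 14
5 14 -4 14 → max 14
14 -4 14 3 → max 14
5 windows satisfy the condition.

5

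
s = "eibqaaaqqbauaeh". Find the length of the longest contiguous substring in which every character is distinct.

5

add e: [e] len 1
add i: [e, i] len 2
add b: [e, i, b] len 3
add q: [e, i, b, q] len 4
add a: [e, i, b, q, a] len 5
add a (repeat a, move left end past it): [a] len 1
add a (repeat a, move left end past it): [a] len 1
add q: [a, q] len 2
add q (repeat q, move left end past it): [q] len 1
add b: [q, b] len 2
add a: [q, b, a] len 3
add u: [q, b, a, u] len 4
add a (repeat a, move left end past it): [u, a] len 2
add e: [u, a, e] len 3
add h: [u, a, e, h] len 4
Longest all-distinct length: 5.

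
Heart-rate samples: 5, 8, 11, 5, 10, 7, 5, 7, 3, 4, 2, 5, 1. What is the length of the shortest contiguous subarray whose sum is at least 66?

11

add 5: running sum 5 < 66
add 8: running sum 13 < 66
add 11: running sum 24 < 66
add 5: running sum 29 < 66
add 10: running sum 39 < 66
add 7: running sum 46 < 66
add 5: running sum 51 < 66
add 7: running sum 58 < 66
add 3: running sum 61 < 66
add 4: running sum 65 < 66
end 10: [5, 8, 11, 5, 10, 7, 5, 7, 3, 4, 2] sum 67, len 11
end 11: [8, 11, 5, 10, 7, 5, 7, 3, 4, 2, 5] sum 67, len 11
end 12: [8, 11, 5, 10, 7, 5, 7, 3, 4, 2, 5, 1] sum 68, len 12
Shortest qualifying length: 11.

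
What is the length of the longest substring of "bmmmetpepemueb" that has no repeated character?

4

add b: [b] len 1
add m: [b, m] len 2
add m (repeat m, move left end past it): [m] len 1
add m (repeat m, move left end past it): [m] len 1
add e: [m, e] len 2
add t: [m, e, t] len 3
add p: [m, e, t, p] len 4
add e (repeat e, move left end past it): [t, p, e] len 3
add p (repeat p, move left end past it): [e, p] len 2
add e (repeat e, move left end past it): [p, e] len 2
add m: [p, e, m] len 3
add u: [p, e, m, u] len 4
add e (repeat e, move left end past it): [m, u, e] len 3
add b: [m, u, e, b] len 4
Longest all-distinct length: 4.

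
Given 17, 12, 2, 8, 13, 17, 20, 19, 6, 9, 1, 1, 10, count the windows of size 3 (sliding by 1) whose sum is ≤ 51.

[17, 12, 2] → sum 31  ≤ 51 ✓
[12, 2, 8] → sum 22  ≤ 51 ✓
[2, 8, 13] → sum 23  ≤ 51 ✓
[8, 13, 17] → sum 38  ≤ 51 ✓
[13, 17, 20] → sum 50  ≤ 51 ✓
[17, 20, 19] → sum 56
[20, 19, 6] → sum 45  ≤ 51 ✓
[19, 6, 9] → sum 34  ≤ 51 ✓
[6, 9, 1] → sum 16  ≤ 51 ✓
[9, 1, 1] → sum 11  ≤ 51 ✓
[1, 1, 10] → sum 12  ≤ 51 ✓
10 windows satisfy the condition.

10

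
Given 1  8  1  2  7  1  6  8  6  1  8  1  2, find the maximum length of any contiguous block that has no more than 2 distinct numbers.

add 1: window [1] (1 distinct), len 1
add 8: window [1, 8] (2 distinct), len 2
add 1: window [1, 8, 1] (2 distinct), len 3
add 2: window [1, 2] (2 distinct), len 2
add 7: window [2, 7] (2 distinct), len 2
add 1: window [7, 1] (2 distinct), len 2
add 6: window [1, 6] (2 distinct), len 2
add 8: window [6, 8] (2 distinct), len 2
add 6: window [6, 8, 6] (2 distinct), len 3
add 1: window [6, 1] (2 distinct), len 2
add 8: window [1, 8] (2 distinct), len 2
add 1: window [1, 8, 1] (2 distinct), len 3
add 2: window [1, 2] (2 distinct), len 2
Longest length with ≤2 distinct: 3.

3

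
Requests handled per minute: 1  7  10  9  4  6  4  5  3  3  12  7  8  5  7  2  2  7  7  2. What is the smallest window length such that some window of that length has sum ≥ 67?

11

add 1: running sum 1 < 67
add 7: running sum 8 < 67
add 10: running sum 18 < 67
add 9: running sum 27 < 67
add 4: running sum 31 < 67
add 6: running sum 37 < 67
add 4: running sum 41 < 67
add 5: running sum 46 < 67
add 3: running sum 49 < 67
add 3: running sum 52 < 67
add 12: running sum 64 < 67
end 11: [7, 10, 9, 4, 6, 4, 5, 3, 3, 12, 7] sum 70, len 11
end 12: [10, 9, 4, 6, 4, 5, 3, 3, 12, 7, 8] sum 71, len 11
end 13: [10, 9, 4, 6, 4, 5, 3, 3, 12, 7, 8, 5] sum 76, len 12
end 14: [9, 4, 6, 4, 5, 3, 3, 12, 7, 8, 5, 7] sum 73, len 12
end 15: [9, 4, 6, 4, 5, 3, 3, 12, 7, 8, 5, 7, 2] sum 75, len 13
end 16: [4, 6, 4, 5, 3, 3, 12, 7, 8, 5, 7, 2, 2] sum 68, len 13
end 17: [6, 4, 5, 3, 3, 12, 7, 8, 5, 7, 2, 2, 7] sum 71, len 13
end 18: [5, 3, 3, 12, 7, 8, 5, 7, 2, 2, 7, 7] sum 68, len 12
end 19: [5, 3, 3, 12, 7, 8, 5, 7, 2, 2, 7, 7, 2] sum 70, len 13
Shortest qualifying length: 11.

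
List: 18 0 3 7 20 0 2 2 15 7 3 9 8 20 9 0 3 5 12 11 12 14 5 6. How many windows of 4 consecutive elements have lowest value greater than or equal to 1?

18 0 3 7 → min 0
0 3 7 20 → min 0
3 7 20 0 → min 0
7 20 0 2 → min 0
20 0 2 2 → min 0
0 2 2 15 → min 0
2 2 15 7 → min 2  ≥ 1 ✓
2 15 7 3 → min 2  ≥ 1 ✓
15 7 3 9 → min 3  ≥ 1 ✓
7 3 9 8 → min 3  ≥ 1 ✓
3 9 8 20 → min 3  ≥ 1 ✓
9 8 20 9 → min 8  ≥ 1 ✓
8 20 9 0 → min 0
20 9 0 3 → min 0
9 0 3 5 → min 0
0 3 5 12 → min 0
3 5 12 11 → min 3  ≥ 1 ✓
5 12 11 12 → min 5  ≥ 1 ✓
12 11 12 14 → min 11  ≥ 1 ✓
11 12 14 5 → min 5  ≥ 1 ✓
12 14 5 6 → min 5  ≥ 1 ✓
11 windows satisfy the condition.

11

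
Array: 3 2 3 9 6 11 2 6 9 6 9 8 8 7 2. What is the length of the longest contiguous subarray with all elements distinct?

[3] len 1
[3, 2] len 2
[2, 3] len 2
[2, 3, 9] len 3
[2, 3, 9, 6] len 4
[2, 3, 9, 6, 11] len 5
[3, 9, 6, 11, 2] len 5
[11, 2, 6] len 3
[11, 2, 6, 9] len 4
[9, 6] len 2
[6, 9] len 2
[6, 9, 8] len 3
[8] len 1
[8, 7] len 2
[8, 7, 2] len 3
Longest all-distinct length: 5.

5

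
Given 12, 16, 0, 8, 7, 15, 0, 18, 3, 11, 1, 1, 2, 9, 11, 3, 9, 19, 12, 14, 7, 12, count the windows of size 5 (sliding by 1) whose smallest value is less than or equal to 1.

12

[12, 16, 0, 8, 7] → min 0  ≤ 1 ✓
[16, 0, 8, 7, 15] → min 0  ≤ 1 ✓
[0, 8, 7, 15, 0] → min 0  ≤ 1 ✓
[8, 7, 15, 0, 18] → min 0  ≤ 1 ✓
[7, 15, 0, 18, 3] → min 0  ≤ 1 ✓
[15, 0, 18, 3, 11] → min 0  ≤ 1 ✓
[0, 18, 3, 11, 1] → min 0  ≤ 1 ✓
[18, 3, 11, 1, 1] → min 1  ≤ 1 ✓
[3, 11, 1, 1, 2] → min 1  ≤ 1 ✓
[11, 1, 1, 2, 9] → min 1  ≤ 1 ✓
[1, 1, 2, 9, 11] → min 1  ≤ 1 ✓
[1, 2, 9, 11, 3] → min 1  ≤ 1 ✓
[2, 9, 11, 3, 9] → min 2
[9, 11, 3, 9, 19] → min 3
[11, 3, 9, 19, 12] → min 3
[3, 9, 19, 12, 14] → min 3
[9, 19, 12, 14, 7] → min 7
[19, 12, 14, 7, 12] → min 7
12 windows satisfy the condition.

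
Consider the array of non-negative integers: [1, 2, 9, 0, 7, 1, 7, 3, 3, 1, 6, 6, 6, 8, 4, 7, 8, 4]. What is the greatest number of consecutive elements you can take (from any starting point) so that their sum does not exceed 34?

→ 1: sum 1, len 1
→ 2: sum 3, len 2
→ 9: sum 12, len 3
→ 0: sum 12, len 4
→ 7: sum 19, len 5
→ 1: sum 20, len 6
→ 7: sum 27, len 7
→ 3: sum 30, len 8
→ 3: sum 33, len 9
→ 1: sum 34, len 10
→ 6 (dropped 1, 2, 9): sum 28, len 8
→ 6: sum 34, len 9
→ 6 (dropped 0, 7): sum 33, len 8
→ 8 (dropped 1, 7): sum 33, len 7
→ 4 (dropped 3): sum 34, len 7
→ 7 (dropped 3, 1, 6): sum 31, len 5
→ 8 (dropped 6): sum 33, len 5
→ 4 (dropped 6): sum 31, len 5
Longest length seen: 10.

10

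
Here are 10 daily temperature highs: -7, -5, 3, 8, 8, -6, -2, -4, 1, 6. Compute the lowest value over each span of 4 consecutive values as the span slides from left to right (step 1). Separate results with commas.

-7, -5, -6, -6, -6, -6, -4

Sliding a size-4 window across the 10 values:
[-7, -5, 3, 8] → min -7
[-5, 3, 8, 8] → min -5
[3, 8, 8, -6] → min -6
[8, 8, -6, -2] → min -6
[8, -6, -2, -4] → min -6
[-6, -2, -4, 1] → min -6
[-2, -4, 1, 6] → min -4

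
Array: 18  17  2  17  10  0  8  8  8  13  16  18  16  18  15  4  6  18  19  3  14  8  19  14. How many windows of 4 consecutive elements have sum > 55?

(18, 17, 2, 17) → sum 54
(17, 2, 17, 10) → sum 46
(2, 17, 10, 0) → sum 29
(17, 10, 0, 8) → sum 35
(10, 0, 8, 8) → sum 26
(0, 8, 8, 8) → sum 24
(8, 8, 8, 13) → sum 37
(8, 8, 13, 16) → sum 45
(8, 13, 16, 18) → sum 55
(13, 16, 18, 16) → sum 63  > 55 ✓
(16, 18, 16, 18) → sum 68  > 55 ✓
(18, 16, 18, 15) → sum 67  > 55 ✓
(16, 18, 15, 4) → sum 53
(18, 15, 4, 6) → sum 43
(15, 4, 6, 18) → sum 43
(4, 6, 18, 19) → sum 47
(6, 18, 19, 3) → sum 46
(18, 19, 3, 14) → sum 54
(19, 3, 14, 8) → sum 44
(3, 14, 8, 19) → sum 44
(14, 8, 19, 14) → sum 55
3 windows satisfy the condition.

3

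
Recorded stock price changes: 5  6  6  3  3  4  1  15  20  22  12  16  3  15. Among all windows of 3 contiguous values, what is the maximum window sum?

57

[5, 6, 6] → sum 17
[6, 6, 3] → sum 15
[6, 3, 3] → sum 12
[3, 3, 4] → sum 10
[3, 4, 1] → sum 8
[4, 1, 15] → sum 20
[1, 15, 20] → sum 36
[15, 20, 22] → sum 57
[20, 22, 12] → sum 54
[22, 12, 16] → sum 50
[12, 16, 3] → sum 31
[16, 3, 15] → sum 34
Maximum of these is 57.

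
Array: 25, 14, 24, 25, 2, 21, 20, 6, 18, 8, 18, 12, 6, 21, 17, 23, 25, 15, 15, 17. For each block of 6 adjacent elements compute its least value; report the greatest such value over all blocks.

15

Each size-6 window and its min:
25 14 24 25 2 21 → min 2
14 24 25 2 21 20 → min 2
24 25 2 21 20 6 → min 2
25 2 21 20 6 18 → min 2
2 21 20 6 18 8 → min 2
21 20 6 18 8 18 → min 6
20 6 18 8 18 12 → min 6
6 18 8 18 12 6 → min 6
18 8 18 12 6 21 → min 6
8 18 12 6 21 17 → min 6
18 12 6 21 17 23 → min 6
12 6 21 17 23 25 → min 6
6 21 17 23 25 15 → min 6
21 17 23 25 15 15 → min 15
17 23 25 15 15 17 → min 15
Greatest of these is 15.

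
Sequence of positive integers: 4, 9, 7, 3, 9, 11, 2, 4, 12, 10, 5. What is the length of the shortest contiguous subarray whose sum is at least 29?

Extend right; whenever the sum reaches 29, record the length and shrink from the left:
add 4: running sum 4 < 29
add 9: running sum 13 < 29
add 7: running sum 20 < 29
add 3: running sum 23 < 29
end 4: [4, 9, 7, 3, 9] sum 32, len 5
end 5: [7, 3, 9, 11] sum 30, len 4
end 6: [7, 3, 9, 11, 2] sum 32, len 5
end 7: [3, 9, 11, 2, 4] sum 29, len 5
end 8: [11, 2, 4, 12] sum 29, len 4
end 9: [11, 2, 4, 12, 10] sum 39, len 5
end 10: [4, 12, 10, 5] sum 31, len 4
Shortest qualifying length: 4.

4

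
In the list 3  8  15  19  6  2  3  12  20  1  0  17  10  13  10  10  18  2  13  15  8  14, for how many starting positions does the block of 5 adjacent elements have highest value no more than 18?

9

(3, 8, 15, 19, 6) → max 19
(8, 15, 19, 6, 2) → max 19
(15, 19, 6, 2, 3) → max 19
(19, 6, 2, 3, 12) → max 19
(6, 2, 3, 12, 20) → max 20
(2, 3, 12, 20, 1) → max 20
(3, 12, 20, 1, 0) → max 20
(12, 20, 1, 0, 17) → max 20
(20, 1, 0, 17, 10) → max 20
(1, 0, 17, 10, 13) → max 17  ≤ 18 ✓
(0, 17, 10, 13, 10) → max 17  ≤ 18 ✓
(17, 10, 13, 10, 10) → max 17  ≤ 18 ✓
(10, 13, 10, 10, 18) → max 18  ≤ 18 ✓
(13, 10, 10, 18, 2) → max 18  ≤ 18 ✓
(10, 10, 18, 2, 13) → max 18  ≤ 18 ✓
(10, 18, 2, 13, 15) → max 18  ≤ 18 ✓
(18, 2, 13, 15, 8) → max 18  ≤ 18 ✓
(2, 13, 15, 8, 14) → max 15  ≤ 18 ✓
9 windows satisfy the condition.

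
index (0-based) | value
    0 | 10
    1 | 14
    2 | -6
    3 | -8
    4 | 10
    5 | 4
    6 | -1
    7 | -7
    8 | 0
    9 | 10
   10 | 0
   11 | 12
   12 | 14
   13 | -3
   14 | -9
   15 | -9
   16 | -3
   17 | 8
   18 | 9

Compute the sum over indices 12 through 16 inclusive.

Elements at indices 12..16: 14, -3, -9, -9, -3
sum(14, -3, -9, -9, -3) = -10

-10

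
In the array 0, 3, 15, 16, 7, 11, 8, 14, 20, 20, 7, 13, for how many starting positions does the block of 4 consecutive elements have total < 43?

4

(0, 3, 15, 16) → sum 34  < 43 ✓
(3, 15, 16, 7) → sum 41  < 43 ✓
(15, 16, 7, 11) → sum 49
(16, 7, 11, 8) → sum 42  < 43 ✓
(7, 11, 8, 14) → sum 40  < 43 ✓
(11, 8, 14, 20) → sum 53
(8, 14, 20, 20) → sum 62
(14, 20, 20, 7) → sum 61
(20, 20, 7, 13) → sum 60
4 windows satisfy the condition.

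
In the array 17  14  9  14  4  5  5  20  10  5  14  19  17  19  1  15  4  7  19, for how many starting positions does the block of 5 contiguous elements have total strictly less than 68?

17 14 9 14 4 → sum 58  < 68 ✓
14 9 14 4 5 → sum 46  < 68 ✓
9 14 4 5 5 → sum 37  < 68 ✓
14 4 5 5 20 → sum 48  < 68 ✓
4 5 5 20 10 → sum 44  < 68 ✓
5 5 20 10 5 → sum 45  < 68 ✓
5 20 10 5 14 → sum 54  < 68 ✓
20 10 5 14 19 → sum 68
10 5 14 19 17 → sum 65  < 68 ✓
5 14 19 17 19 → sum 74
14 19 17 19 1 → sum 70
19 17 19 1 15 → sum 71
17 19 1 15 4 → sum 56  < 68 ✓
19 1 15 4 7 → sum 46  < 68 ✓
1 15 4 7 19 → sum 46  < 68 ✓
11 windows satisfy the condition.

11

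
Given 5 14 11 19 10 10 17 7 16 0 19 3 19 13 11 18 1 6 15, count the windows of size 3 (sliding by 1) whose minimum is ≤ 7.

(5, 14, 11) → min 5  ≤ 7 ✓
(14, 11, 19) → min 11
(11, 19, 10) → min 10
(19, 10, 10) → min 10
(10, 10, 17) → min 10
(10, 17, 7) → min 7  ≤ 7 ✓
(17, 7, 16) → min 7  ≤ 7 ✓
(7, 16, 0) → min 0  ≤ 7 ✓
(16, 0, 19) → min 0  ≤ 7 ✓
(0, 19, 3) → min 0  ≤ 7 ✓
(19, 3, 19) → min 3  ≤ 7 ✓
(3, 19, 13) → min 3  ≤ 7 ✓
(19, 13, 11) → min 11
(13, 11, 18) → min 11
(11, 18, 1) → min 1  ≤ 7 ✓
(18, 1, 6) → min 1  ≤ 7 ✓
(1, 6, 15) → min 1  ≤ 7 ✓
11 windows satisfy the condition.

11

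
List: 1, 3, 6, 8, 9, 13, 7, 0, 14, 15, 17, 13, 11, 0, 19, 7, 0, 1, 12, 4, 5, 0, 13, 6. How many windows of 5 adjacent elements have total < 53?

15

[1, 3, 6, 8, 9] → sum 27  < 53 ✓
[3, 6, 8, 9, 13] → sum 39  < 53 ✓
[6, 8, 9, 13, 7] → sum 43  < 53 ✓
[8, 9, 13, 7, 0] → sum 37  < 53 ✓
[9, 13, 7, 0, 14] → sum 43  < 53 ✓
[13, 7, 0, 14, 15] → sum 49  < 53 ✓
[7, 0, 14, 15, 17] → sum 53
[0, 14, 15, 17, 13] → sum 59
[14, 15, 17, 13, 11] → sum 70
[15, 17, 13, 11, 0] → sum 56
[17, 13, 11, 0, 19] → sum 60
[13, 11, 0, 19, 7] → sum 50  < 53 ✓
[11, 0, 19, 7, 0] → sum 37  < 53 ✓
[0, 19, 7, 0, 1] → sum 27  < 53 ✓
[19, 7, 0, 1, 12] → sum 39  < 53 ✓
[7, 0, 1, 12, 4] → sum 24  < 53 ✓
[0, 1, 12, 4, 5] → sum 22  < 53 ✓
[1, 12, 4, 5, 0] → sum 22  < 53 ✓
[12, 4, 5, 0, 13] → sum 34  < 53 ✓
[4, 5, 0, 13, 6] → sum 28  < 53 ✓
15 windows satisfy the condition.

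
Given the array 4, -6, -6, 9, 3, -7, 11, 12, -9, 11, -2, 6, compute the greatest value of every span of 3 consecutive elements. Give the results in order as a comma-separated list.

4, 9, 9, 9, 11, 12, 12, 12, 11, 11

Sliding a size-3 window across the 12 values:
(4, -6, -6) → max 4
(-6, -6, 9) → max 9
(-6, 9, 3) → max 9
(9, 3, -7) → max 9
(3, -7, 11) → max 11
(-7, 11, 12) → max 12
(11, 12, -9) → max 12
(12, -9, 11) → max 12
(-9, 11, -2) → max 11
(11, -2, 6) → max 11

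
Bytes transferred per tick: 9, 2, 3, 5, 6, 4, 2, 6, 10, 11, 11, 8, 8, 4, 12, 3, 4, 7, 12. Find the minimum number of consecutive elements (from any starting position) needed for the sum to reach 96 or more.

add 9: running sum 9 < 96
add 2: running sum 11 < 96
add 3: running sum 14 < 96
add 5: running sum 19 < 96
add 6: running sum 25 < 96
add 4: running sum 29 < 96
add 2: running sum 31 < 96
add 6: running sum 37 < 96
add 10: running sum 47 < 96
add 11: running sum 58 < 96
add 11: running sum 69 < 96
add 8: running sum 77 < 96
add 8: running sum 85 < 96
add 4: running sum 89 < 96
add 12: shortest ending here [9, 2, 3, 5, 6, 4, 2, 6, 10, 11, 11, 8, 8, 4, 12] sum 101, len 15
add 3: shortest ending here [9, 2, 3, 5, 6, 4, 2, 6, 10, 11, 11, 8, 8, 4, 12, 3] sum 104, len 16
add 4: shortest ending here [3, 5, 6, 4, 2, 6, 10, 11, 11, 8, 8, 4, 12, 3, 4] sum 97, len 15
add 7: shortest ending here [6, 4, 2, 6, 10, 11, 11, 8, 8, 4, 12, 3, 4, 7] sum 96, len 14
add 12: shortest ending here [6, 10, 11, 11, 8, 8, 4, 12, 3, 4, 7, 12] sum 96, len 12
Shortest qualifying length: 12.

12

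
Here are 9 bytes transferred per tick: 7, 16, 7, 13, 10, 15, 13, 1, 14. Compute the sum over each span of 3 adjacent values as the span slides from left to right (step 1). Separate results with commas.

(7, 16, 7) → sum 30
(16, 7, 13) → sum 36
(7, 13, 10) → sum 30
(13, 10, 15) → sum 38
(10, 15, 13) → sum 38
(15, 13, 1) → sum 29
(13, 1, 14) → sum 28

30, 36, 30, 38, 38, 29, 28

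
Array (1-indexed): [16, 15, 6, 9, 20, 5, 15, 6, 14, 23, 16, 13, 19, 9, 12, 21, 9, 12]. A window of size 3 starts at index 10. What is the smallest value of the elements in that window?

Elements at indices 10..12: 23, 16, 13
min(23, 16, 13) = 13

13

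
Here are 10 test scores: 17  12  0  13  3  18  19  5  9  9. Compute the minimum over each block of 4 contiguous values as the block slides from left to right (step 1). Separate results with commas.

(17, 12, 0, 13) → min 0
(12, 0, 13, 3) → min 0
(0, 13, 3, 18) → min 0
(13, 3, 18, 19) → min 3
(3, 18, 19, 5) → min 3
(18, 19, 5, 9) → min 5
(19, 5, 9, 9) → min 5

0, 0, 0, 3, 3, 5, 5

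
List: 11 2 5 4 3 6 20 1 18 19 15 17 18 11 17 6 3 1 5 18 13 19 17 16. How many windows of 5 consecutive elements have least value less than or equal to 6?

[11, 2, 5, 4, 3] → min 2  ≤ 6 ✓
[2, 5, 4, 3, 6] → min 2  ≤ 6 ✓
[5, 4, 3, 6, 20] → min 3  ≤ 6 ✓
[4, 3, 6, 20, 1] → min 1  ≤ 6 ✓
[3, 6, 20, 1, 18] → min 1  ≤ 6 ✓
[6, 20, 1, 18, 19] → min 1  ≤ 6 ✓
[20, 1, 18, 19, 15] → min 1  ≤ 6 ✓
[1, 18, 19, 15, 17] → min 1  ≤ 6 ✓
[18, 19, 15, 17, 18] → min 15
[19, 15, 17, 18, 11] → min 11
[15, 17, 18, 11, 17] → min 11
[17, 18, 11, 17, 6] → min 6  ≤ 6 ✓
[18, 11, 17, 6, 3] → min 3  ≤ 6 ✓
[11, 17, 6, 3, 1] → min 1  ≤ 6 ✓
[17, 6, 3, 1, 5] → min 1  ≤ 6 ✓
[6, 3, 1, 5, 18] → min 1  ≤ 6 ✓
[3, 1, 5, 18, 13] → min 1  ≤ 6 ✓
[1, 5, 18, 13, 19] → min 1  ≤ 6 ✓
[5, 18, 13, 19, 17] → min 5  ≤ 6 ✓
[18, 13, 19, 17, 16] → min 13
16 windows satisfy the condition.

16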